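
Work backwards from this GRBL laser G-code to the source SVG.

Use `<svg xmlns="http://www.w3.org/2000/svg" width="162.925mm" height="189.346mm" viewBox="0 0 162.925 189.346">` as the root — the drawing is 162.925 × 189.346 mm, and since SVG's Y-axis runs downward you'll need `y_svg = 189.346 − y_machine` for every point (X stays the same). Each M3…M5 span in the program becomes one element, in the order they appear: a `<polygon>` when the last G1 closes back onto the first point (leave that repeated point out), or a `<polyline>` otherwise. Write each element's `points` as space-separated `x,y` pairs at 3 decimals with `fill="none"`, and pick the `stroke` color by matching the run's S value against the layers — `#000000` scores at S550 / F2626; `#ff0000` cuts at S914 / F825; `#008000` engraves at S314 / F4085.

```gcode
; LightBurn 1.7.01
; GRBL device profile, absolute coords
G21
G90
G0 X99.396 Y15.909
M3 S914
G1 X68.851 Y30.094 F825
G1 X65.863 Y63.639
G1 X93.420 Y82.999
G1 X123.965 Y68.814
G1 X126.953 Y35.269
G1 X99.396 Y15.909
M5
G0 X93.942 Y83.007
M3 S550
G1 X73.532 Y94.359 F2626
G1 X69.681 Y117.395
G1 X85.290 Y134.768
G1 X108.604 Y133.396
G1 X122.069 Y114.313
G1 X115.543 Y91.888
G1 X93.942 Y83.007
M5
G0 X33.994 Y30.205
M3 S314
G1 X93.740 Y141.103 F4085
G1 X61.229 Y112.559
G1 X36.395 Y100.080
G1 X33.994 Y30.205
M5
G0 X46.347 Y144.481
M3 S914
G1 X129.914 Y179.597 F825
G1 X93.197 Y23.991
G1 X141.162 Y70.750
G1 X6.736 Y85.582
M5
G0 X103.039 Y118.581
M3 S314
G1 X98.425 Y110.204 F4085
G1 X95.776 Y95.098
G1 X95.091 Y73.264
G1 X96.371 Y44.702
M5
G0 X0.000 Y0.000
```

Each laser-on run becomes one SVG element. Flip Y back into SVG space with y_svg = 189.346 − y_machine.

Run 1: S914 ⇒ cut layer `#ff0000`. The run returns to its start, so emit a `<polygon>` with points (Y-flipped): 99.396,173.437 68.851,159.252 65.863,125.707 93.420,106.347 123.965,120.532 126.953,154.077.

Run 2: power S550 maps to stroke `#000000` (score). The run returns to its start, so emit a `<polygon>` with points (Y-flipped): 93.942,106.339 73.532,94.987 69.681,71.951 85.290,54.578 108.604,55.950 122.069,75.033 115.543,97.458.

Run 3: the run's S314 means `#008000` (engrave). The run returns to its start, so emit a `<polygon>` with points (Y-flipped): 33.994,159.141 93.740,48.243 61.229,76.787 36.395,89.266.

Run 4: S914 ⇒ cut layer `#ff0000`. The run is open, so emit a `<polyline>` with points (Y-flipped): 46.347,44.865 129.914,9.749 93.197,165.355 141.162,118.596 6.736,103.764.

Run 5: power S314 maps to stroke `#008000` (engrave). The run is open, so emit a `<polyline>` with points (Y-flipped): 103.039,70.765 98.425,79.142 95.776,94.248 95.091,116.082 96.371,144.644.

<svg xmlns="http://www.w3.org/2000/svg" width="162.925mm" height="189.346mm" viewBox="0 0 162.925 189.346">
  <polygon points="99.396,173.437 68.851,159.252 65.863,125.707 93.420,106.347 123.965,120.532 126.953,154.077" fill="none" stroke="#ff0000"/>
  <polygon points="93.942,106.339 73.532,94.987 69.681,71.951 85.290,54.578 108.604,55.950 122.069,75.033 115.543,97.458" fill="none" stroke="#000000"/>
  <polygon points="33.994,159.141 93.740,48.243 61.229,76.787 36.395,89.266" fill="none" stroke="#008000"/>
  <polyline points="46.347,44.865 129.914,9.749 93.197,165.355 141.162,118.596 6.736,103.764" fill="none" stroke="#ff0000"/>
  <polyline points="103.039,70.765 98.425,79.142 95.776,94.248 95.091,116.082 96.371,144.644" fill="none" stroke="#008000"/>
</svg>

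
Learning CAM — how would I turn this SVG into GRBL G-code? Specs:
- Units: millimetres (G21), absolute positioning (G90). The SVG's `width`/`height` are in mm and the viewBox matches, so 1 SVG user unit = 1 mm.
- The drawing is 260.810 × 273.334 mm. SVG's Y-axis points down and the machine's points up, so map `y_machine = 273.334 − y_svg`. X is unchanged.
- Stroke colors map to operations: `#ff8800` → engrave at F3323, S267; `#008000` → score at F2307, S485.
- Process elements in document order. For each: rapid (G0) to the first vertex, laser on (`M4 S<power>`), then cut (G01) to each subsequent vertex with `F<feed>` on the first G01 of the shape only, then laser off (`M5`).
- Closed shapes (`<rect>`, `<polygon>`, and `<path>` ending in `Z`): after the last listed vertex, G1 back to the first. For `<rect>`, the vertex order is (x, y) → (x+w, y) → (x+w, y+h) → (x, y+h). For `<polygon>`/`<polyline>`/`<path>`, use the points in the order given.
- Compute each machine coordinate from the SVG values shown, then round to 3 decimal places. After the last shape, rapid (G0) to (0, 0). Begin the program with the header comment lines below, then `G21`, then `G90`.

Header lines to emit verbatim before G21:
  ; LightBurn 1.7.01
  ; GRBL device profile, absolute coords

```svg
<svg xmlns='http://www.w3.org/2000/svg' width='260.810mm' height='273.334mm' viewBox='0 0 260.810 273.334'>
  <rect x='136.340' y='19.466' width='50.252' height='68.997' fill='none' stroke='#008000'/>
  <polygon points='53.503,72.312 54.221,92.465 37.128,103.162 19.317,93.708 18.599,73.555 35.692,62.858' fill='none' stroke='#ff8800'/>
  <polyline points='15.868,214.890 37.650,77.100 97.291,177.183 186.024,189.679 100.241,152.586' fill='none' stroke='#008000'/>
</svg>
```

Since the viewBox matches the mm dimensions, user units are millimetres directly. The only transform is the Y-flip y_m = 273.334 − y_svg.

Shape 1 is a rectangle drawn with `<rect>`. Its stroke #008000 means score at S485, F2307. After flipping Y the toolpath is (136.340,253.868) → (186.592,253.868) → (186.592,184.871) → (136.340,184.871) → (136.340,253.868), returning to the start.

Shape 2 is a regular polygon drawn with `<polygon>`. Its stroke #ff8800 means engrave at S267, F3323. After flipping Y the toolpath is (53.503,201.022) → (54.221,180.869) → (37.128,170.172) → (19.317,179.626) → (18.599,199.779) → (35.692,210.476) → (53.503,201.022), returning to the start.

Shape 3 is a open polyline drawn with `<polyline>`. Its stroke #008000 means score at S485, F2307. After flipping Y the toolpath is (15.868,58.444) → (37.650,196.234) → (97.291,96.151) → (186.024,83.655) → (100.241,120.748).

; LightBurn 1.7.01
; GRBL device profile, absolute coords
G21
G90
G0 X136.340 Y253.868
M4 S485
G01 X186.592 Y253.868 F2307
G01 X186.592 Y184.871
G01 X136.340 Y184.871
G01 X136.340 Y253.868
M5
G0 X53.503 Y201.022
M4 S267
G01 X54.221 Y180.869 F3323
G01 X37.128 Y170.172
G01 X19.317 Y179.626
G01 X18.599 Y199.779
G01 X35.692 Y210.476
G01 X53.503 Y201.022
M5
G0 X15.868 Y58.444
M4 S485
G01 X37.650 Y196.234 F2307
G01 X97.291 Y96.151
G01 X186.024 Y83.655
G01 X100.241 Y120.748
M5
G0 X0.000 Y0.000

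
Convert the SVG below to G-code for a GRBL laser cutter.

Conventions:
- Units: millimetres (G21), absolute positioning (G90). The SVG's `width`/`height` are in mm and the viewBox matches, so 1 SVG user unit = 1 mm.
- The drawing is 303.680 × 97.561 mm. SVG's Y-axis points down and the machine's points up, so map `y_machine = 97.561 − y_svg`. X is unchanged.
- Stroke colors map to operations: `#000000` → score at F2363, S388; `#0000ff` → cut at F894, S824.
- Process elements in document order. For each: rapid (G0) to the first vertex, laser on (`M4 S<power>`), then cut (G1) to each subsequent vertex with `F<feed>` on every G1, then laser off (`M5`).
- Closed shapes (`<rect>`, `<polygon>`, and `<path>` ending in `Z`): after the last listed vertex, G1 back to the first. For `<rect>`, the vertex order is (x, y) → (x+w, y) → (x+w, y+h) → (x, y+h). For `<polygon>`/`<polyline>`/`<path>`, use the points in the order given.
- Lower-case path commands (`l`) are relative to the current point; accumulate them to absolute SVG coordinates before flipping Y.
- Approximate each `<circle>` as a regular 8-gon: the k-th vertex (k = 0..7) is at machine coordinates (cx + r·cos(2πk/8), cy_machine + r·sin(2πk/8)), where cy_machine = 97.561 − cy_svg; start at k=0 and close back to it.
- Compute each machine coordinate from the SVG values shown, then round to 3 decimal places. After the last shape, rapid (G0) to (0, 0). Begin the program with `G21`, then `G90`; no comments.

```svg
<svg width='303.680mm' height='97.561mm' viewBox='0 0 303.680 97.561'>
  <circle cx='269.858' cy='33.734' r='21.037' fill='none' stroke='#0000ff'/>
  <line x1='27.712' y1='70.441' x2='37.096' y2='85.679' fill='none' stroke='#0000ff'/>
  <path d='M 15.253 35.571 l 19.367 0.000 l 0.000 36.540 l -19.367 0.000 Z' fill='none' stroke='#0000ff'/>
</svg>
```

G21
G90
G0 X290.895 Y63.827
M4 S824
G1 X284.733 Y78.702 F894
G1 X269.858 Y84.864 F894
G1 X254.983 Y78.702 F894
G1 X248.821 Y63.827 F894
G1 X254.983 Y48.952 F894
G1 X269.858 Y42.790 F894
G1 X284.733 Y48.952 F894
G1 X290.895 Y63.827 F894
M5
G0 X27.712 Y27.120
M4 S824
G1 X37.096 Y11.882 F894
M5
G0 X15.253 Y61.990
M4 S824
G1 X34.620 Y61.990 F894
G1 X34.620 Y25.450 F894
G1 X15.253 Y25.450 F894
G1 X15.253 Y61.990 F894
M5
G0 X0.000 Y0.000

1 u = 1 mm; y_m = 97.561 − y.

[1] `<circle>` circle, #0000ff→cut S824 F894: (290.895,63.827) → (284.733,78.702) → (269.858,84.864) → (254.983,78.702) → (248.821,63.827) → (254.983,48.952) → (269.858,42.790) → (284.733,48.952) → (290.895,63.827) (closed)

[2] `<line>` line segment, #0000ff→cut S824 F894: (27.712,27.120) → (37.096,11.882)

[3] `<path>` rectangle, #0000ff→cut S824 F894: (15.253,61.990) → (34.620,61.990) → (34.620,25.450) → (15.253,25.450) → (15.253,61.990) (closed)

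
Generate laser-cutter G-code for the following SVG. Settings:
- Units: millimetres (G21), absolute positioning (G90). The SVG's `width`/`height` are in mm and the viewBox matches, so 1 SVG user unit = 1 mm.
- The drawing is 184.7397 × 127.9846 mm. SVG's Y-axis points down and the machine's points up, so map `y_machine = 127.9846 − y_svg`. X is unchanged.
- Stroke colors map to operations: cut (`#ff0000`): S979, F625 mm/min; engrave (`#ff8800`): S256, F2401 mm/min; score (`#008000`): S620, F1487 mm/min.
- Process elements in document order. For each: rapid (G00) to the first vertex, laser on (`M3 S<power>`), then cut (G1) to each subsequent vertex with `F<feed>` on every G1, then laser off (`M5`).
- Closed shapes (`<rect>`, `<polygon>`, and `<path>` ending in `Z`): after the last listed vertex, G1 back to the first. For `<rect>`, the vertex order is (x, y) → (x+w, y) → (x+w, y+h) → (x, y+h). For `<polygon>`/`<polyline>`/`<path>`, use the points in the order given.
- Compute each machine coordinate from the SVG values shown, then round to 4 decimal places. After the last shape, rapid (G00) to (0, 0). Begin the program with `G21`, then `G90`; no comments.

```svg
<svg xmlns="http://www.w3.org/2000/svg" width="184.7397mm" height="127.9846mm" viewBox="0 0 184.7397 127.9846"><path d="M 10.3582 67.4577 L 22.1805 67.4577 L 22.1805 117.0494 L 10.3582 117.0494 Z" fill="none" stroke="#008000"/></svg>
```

1 u = 1 mm; y_m = 127.9846 − y.

[1] `<path>` rectangle, #008000→score S620 F1487: (10.3582,60.5269) → (22.1805,60.5269) → (22.1805,10.9352) → (10.3582,10.9352) → (10.3582,60.5269) (closed)

G21
G90
G00 X10.3582 Y60.5269
M3 S620
G1 X22.1805 Y60.5269 F1487
G1 X22.1805 Y10.9352 F1487
G1 X10.3582 Y10.9352 F1487
G1 X10.3582 Y60.5269 F1487
M5
G00 X0.0000 Y0.0000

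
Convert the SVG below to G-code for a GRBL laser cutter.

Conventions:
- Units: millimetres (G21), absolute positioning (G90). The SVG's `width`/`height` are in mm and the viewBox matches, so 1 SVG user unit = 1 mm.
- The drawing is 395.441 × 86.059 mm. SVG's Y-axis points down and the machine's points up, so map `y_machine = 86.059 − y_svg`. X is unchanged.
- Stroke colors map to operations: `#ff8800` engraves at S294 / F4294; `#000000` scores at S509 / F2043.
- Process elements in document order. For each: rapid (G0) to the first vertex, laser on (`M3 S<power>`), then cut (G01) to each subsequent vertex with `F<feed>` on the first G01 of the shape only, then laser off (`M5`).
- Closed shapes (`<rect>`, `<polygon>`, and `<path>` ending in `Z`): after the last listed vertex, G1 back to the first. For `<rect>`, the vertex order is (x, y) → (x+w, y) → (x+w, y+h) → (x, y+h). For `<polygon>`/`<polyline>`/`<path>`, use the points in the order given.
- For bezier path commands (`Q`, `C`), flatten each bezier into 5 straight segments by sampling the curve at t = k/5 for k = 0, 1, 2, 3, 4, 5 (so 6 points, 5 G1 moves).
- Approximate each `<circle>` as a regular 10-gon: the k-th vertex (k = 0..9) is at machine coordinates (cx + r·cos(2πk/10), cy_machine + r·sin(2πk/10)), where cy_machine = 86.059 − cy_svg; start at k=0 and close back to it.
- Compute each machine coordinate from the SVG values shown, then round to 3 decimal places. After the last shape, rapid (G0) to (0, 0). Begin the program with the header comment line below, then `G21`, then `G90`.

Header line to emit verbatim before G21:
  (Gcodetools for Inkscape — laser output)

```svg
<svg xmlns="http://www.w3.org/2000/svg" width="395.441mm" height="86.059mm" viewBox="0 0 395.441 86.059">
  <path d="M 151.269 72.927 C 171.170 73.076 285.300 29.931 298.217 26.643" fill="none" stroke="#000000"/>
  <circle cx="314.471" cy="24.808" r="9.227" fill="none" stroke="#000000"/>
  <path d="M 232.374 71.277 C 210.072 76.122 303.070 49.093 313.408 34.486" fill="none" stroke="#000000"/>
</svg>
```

(Gcodetools for Inkscape — laser output)
G21
G90
G0 X151.269 Y13.132
M3 S509
G01 X172.954 Y17.573 F2043
G01 X207.872 Y28.413
G01 X246.643 Y41.661
G01 X279.885 Y53.326
G01 X298.217 Y59.416
M5
G0 X323.698 Y61.251
M3 S509
G01 X321.936 Y66.674 F2043
G01 X317.322 Y70.026
G01 X311.620 Y70.026
G01 X307.006 Y66.674
G01 X305.244 Y61.251
G01 X307.006 Y55.828
G01 X311.620 Y52.476
G01 X317.322 Y52.476
G01 X321.936 Y55.828
G01 X323.698 Y61.251
M5
G0 X232.374 Y14.782
M3 S509
G01 X231.245 Y15.346 F2043
G01 X248.286 Y21.433
G01 X273.995 Y30.917
G01 X298.870 Y41.673
G01 X313.408 Y51.573
M5
G0 X0.000 Y0.000

1 u = 1 mm; y_m = 86.059 − y.

[1] `<path>` cubic bezier, #000000→score S509 F2043: (151.269,13.132) → (172.954,17.573) → (207.872,28.413) → (246.643,41.661) → (279.885,53.326) → (298.217,59.416)

[2] `<circle>` circle, #000000→score S509 F2043: (323.698,61.251) → (321.936,66.674) → (317.322,70.026) → (311.620,70.026) → (307.006,66.674) → (305.244,61.251) → (307.006,55.828) → (311.620,52.476) → (317.322,52.476) → (321.936,55.828) → (323.698,61.251) (closed)

[3] `<path>` cubic bezier, #000000→score S509 F2043: (232.374,14.782) → (231.245,15.346) → (248.286,21.433) → (273.995,30.917) → (298.870,41.673) → (313.408,51.573)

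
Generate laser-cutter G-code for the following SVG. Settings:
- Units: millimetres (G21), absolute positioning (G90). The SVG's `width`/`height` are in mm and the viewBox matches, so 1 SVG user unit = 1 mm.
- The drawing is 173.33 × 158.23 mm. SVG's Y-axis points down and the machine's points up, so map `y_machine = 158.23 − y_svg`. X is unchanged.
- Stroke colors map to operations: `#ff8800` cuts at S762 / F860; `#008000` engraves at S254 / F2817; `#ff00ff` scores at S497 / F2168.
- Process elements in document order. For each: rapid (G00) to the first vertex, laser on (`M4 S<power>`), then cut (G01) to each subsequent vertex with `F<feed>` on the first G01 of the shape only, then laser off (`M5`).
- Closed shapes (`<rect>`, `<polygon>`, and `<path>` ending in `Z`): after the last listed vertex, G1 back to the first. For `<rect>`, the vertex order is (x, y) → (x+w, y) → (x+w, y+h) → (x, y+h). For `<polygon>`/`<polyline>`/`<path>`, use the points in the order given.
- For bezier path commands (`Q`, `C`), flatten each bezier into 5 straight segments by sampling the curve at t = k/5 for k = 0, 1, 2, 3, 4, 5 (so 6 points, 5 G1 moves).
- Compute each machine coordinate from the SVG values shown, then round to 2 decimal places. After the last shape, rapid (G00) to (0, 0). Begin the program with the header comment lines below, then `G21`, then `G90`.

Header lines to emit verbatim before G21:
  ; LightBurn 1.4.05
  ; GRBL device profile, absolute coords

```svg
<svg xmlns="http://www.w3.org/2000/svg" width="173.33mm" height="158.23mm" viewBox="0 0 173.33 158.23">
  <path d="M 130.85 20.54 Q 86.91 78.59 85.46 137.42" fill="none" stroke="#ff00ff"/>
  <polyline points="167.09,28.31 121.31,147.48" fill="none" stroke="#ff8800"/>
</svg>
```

1 u = 1 mm; y_m = 158.23 − y.

[1] `<path>` quadratic bezier, #ff00ff→score S497 F2168: (130.85,137.69) → (114.97,114.44) → (102.50,91.13) → (93.42,67.75) → (87.74,44.31) → (85.46,20.81)

[2] `<polyline>` line segment, #ff8800→cut S762 F860: (167.09,129.92) → (121.31,10.75)

; LightBurn 1.4.05
; GRBL device profile, absolute coords
G21
G90
G00 X130.85 Y137.69
M4 S497
G01 X114.97 Y114.44 F2168
G01 X102.50 Y91.13
G01 X93.42 Y67.75
G01 X87.74 Y44.31
G01 X85.46 Y20.81
M5
G00 X167.09 Y129.92
M4 S762
G01 X121.31 Y10.75 F860
M5
G00 X0.00 Y0.00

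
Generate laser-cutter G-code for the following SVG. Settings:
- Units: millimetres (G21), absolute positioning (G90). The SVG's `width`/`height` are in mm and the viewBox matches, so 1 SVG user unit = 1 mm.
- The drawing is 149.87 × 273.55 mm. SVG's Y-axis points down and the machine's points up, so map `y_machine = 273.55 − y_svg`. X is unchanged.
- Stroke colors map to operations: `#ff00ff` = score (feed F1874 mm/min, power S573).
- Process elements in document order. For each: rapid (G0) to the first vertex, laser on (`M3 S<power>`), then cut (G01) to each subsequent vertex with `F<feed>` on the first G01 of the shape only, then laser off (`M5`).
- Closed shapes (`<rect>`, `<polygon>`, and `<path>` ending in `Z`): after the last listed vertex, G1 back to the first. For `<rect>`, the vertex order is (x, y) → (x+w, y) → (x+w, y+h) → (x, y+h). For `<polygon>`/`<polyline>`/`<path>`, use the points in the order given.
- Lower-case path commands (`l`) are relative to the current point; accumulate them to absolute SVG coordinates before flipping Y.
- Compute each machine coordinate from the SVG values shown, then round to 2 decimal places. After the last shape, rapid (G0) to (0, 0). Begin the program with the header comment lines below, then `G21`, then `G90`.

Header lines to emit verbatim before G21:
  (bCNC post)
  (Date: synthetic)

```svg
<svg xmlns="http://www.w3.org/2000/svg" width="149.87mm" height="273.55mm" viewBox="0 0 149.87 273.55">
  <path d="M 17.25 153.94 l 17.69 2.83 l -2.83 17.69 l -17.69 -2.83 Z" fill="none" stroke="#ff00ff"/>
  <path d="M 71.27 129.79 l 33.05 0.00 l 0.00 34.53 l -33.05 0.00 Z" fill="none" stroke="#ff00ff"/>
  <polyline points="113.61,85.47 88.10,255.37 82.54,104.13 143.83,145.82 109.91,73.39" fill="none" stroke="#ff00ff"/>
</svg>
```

(bCNC post)
(Date: synthetic)
G21
G90
G0 X17.25 Y119.61
M3 S573
G01 X34.94 Y116.78 F1874
G01 X32.11 Y99.09
G01 X14.42 Y101.92
G01 X17.25 Y119.61
M5
G0 X71.27 Y143.76
M3 S573
G01 X104.32 Y143.76 F1874
G01 X104.32 Y109.23
G01 X71.27 Y109.23
G01 X71.27 Y143.76
M5
G0 X113.61 Y188.08
M3 S573
G01 X88.10 Y18.18 F1874
G01 X82.54 Y169.42
G01 X143.83 Y127.73
G01 X109.91 Y200.16
M5
G0 X0.00 Y0.00

viewBox `0 0 149.87 273.55` with mm width/height → 1 unit = 1 mm. Flip: y_m = 273.55 − y_svg.

**Shape 1** — `<path>` regular polygon, stroke `#ff00ff` → score (S573, F1874). Machine vertices: (17.25,119.61) → (34.94,116.78) → (32.11,99.09) → (14.42,101.92) → (17.25,119.61). Closed: final G1 returns to the first vertex.

**Shape 2** — `<path>` rectangle, stroke `#ff00ff` → score (S573, F1874). Machine vertices: (71.27,143.76) → (104.32,143.76) → (104.32,109.23) → (71.27,109.23) → (71.27,143.76). Closed: final G1 returns to the first vertex.

**Shape 3** — `<polyline>` open polyline, stroke `#ff00ff` → score (S573, F1874). Machine vertices: (113.61,188.08) → (88.10,18.18) → (82.54,169.42) → (143.83,127.73) → (109.91,200.16). Open path.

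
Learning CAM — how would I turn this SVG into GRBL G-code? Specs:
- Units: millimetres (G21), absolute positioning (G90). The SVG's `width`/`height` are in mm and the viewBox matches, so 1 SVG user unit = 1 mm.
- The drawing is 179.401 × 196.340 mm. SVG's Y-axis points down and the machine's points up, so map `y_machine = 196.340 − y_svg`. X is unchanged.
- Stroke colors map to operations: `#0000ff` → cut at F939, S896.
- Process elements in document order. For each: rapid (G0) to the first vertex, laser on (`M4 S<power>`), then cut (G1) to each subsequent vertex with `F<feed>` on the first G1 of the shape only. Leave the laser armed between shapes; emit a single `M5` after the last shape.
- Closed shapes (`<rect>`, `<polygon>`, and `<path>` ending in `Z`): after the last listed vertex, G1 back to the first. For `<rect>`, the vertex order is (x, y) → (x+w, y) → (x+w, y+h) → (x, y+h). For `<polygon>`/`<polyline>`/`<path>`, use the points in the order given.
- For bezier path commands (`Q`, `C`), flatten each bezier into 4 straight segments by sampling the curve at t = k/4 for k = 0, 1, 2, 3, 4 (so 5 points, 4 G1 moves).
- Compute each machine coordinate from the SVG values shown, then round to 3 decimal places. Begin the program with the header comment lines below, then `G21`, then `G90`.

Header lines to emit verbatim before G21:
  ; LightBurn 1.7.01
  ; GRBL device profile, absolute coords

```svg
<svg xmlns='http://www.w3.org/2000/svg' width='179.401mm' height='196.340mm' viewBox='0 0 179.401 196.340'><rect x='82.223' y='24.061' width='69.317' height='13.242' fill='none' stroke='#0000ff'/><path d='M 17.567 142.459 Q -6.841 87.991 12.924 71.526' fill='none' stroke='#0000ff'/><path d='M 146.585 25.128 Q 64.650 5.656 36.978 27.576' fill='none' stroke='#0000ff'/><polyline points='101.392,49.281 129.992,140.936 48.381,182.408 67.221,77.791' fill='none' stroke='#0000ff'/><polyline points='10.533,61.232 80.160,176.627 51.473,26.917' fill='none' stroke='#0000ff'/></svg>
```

1 u = 1 mm; y_m = 196.340 − y.

[1] `<rect>` rectangle, #0000ff→cut S896 F939: (82.223,172.279) → (151.540,172.279) → (151.540,159.037) → (82.223,159.037) → (82.223,172.279) (closed)

[2] `<path>` quadratic bezier, #0000ff→cut S896 F939: (17.567,53.881) → (8.124,78.740) → (4.202,98.848) → (5.802,114.206) → (12.924,124.814)

[3] `<path>` quadratic bezier, #0000ff→cut S896 F939: (146.585,171.212) → (109.009,178.361) → (78.216,180.336) → (54.205,177.137) → (36.978,168.764)

[4] `<polyline>` open polyline, #0000ff→cut S896 F939: (101.392,147.059) → (129.992,55.404) → (48.381,13.932) → (67.221,118.549)

[5] `<polyline>` open polyline, #0000ff→cut S896 F939: (10.533,135.108) → (80.160,19.713) → (51.473,169.423)

; LightBurn 1.7.01
; GRBL device profile, absolute coords
G21
G90
G0 X82.223 Y172.279
M4 S896
G1 X151.540 Y172.279 F939
G1 X151.540 Y159.037
G1 X82.223 Y159.037
G1 X82.223 Y172.279
G0 X17.567 Y53.881
M4 S896
G1 X8.124 Y78.740 F939
G1 X4.202 Y98.848
G1 X5.802 Y114.206
G1 X12.924 Y124.814
G0 X146.585 Y171.212
M4 S896
G1 X109.009 Y178.361 F939
G1 X78.216 Y180.336
G1 X54.205 Y177.137
G1 X36.978 Y168.764
G0 X101.392 Y147.059
M4 S896
G1 X129.992 Y55.404 F939
G1 X48.381 Y13.932
G1 X67.221 Y118.549
G0 X10.533 Y135.108
M4 S896
G1 X80.160 Y19.713 F939
G1 X51.473 Y169.423
M5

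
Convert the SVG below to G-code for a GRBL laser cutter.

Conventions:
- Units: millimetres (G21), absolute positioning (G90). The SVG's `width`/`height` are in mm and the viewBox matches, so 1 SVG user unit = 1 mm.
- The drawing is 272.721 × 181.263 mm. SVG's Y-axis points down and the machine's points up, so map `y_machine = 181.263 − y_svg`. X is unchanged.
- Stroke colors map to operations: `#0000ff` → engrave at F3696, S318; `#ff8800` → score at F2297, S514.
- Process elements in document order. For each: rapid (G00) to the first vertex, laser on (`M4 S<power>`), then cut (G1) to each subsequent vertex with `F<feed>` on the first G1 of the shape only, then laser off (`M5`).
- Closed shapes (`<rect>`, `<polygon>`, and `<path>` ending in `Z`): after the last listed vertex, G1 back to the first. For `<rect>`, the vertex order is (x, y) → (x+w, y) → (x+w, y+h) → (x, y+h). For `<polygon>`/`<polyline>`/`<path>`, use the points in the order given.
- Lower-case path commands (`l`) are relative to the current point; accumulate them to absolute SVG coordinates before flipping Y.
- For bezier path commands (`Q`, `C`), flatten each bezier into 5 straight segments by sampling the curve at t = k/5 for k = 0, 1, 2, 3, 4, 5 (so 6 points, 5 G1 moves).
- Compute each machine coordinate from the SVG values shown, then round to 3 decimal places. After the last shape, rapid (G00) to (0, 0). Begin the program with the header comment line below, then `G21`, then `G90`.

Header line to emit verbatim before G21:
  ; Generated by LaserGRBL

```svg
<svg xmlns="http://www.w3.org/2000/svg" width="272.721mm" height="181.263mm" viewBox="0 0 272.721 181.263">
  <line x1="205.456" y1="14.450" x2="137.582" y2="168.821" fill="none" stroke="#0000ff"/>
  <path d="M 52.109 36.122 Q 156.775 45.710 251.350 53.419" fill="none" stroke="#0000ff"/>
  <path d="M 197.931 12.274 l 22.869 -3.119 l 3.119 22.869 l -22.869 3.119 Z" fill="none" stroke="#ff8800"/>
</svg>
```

; Generated by LaserGRBL
G21
G90
G00 X205.456 Y166.813
M4 S318
G1 X137.582 Y12.442 F3696
M5
G00 X52.109 Y145.141
M4 S318
G1 X93.572 Y141.381 F3696
G1 X134.227 Y137.771
G1 X174.075 Y134.312
G1 X213.116 Y131.003
G1 X251.350 Y127.844
M5
G00 X197.931 Y168.989
M4 S514
G1 X220.800 Y172.108 F2297
G1 X223.919 Y149.239
G1 X201.050 Y146.120
G1 X197.931 Y168.989
M5
G00 X0.000 Y0.000

1 u = 1 mm; y_m = 181.263 − y.

[1] `<line>` line segment, #0000ff→engrave S318 F3696: (205.456,166.813) → (137.582,12.442)

[2] `<path>` quadratic bezier, #0000ff→engrave S318 F3696: (52.109,145.141) → (93.572,141.381) → (134.227,137.771) → (174.075,134.312) → (213.116,131.003) → (251.350,127.844)

[3] `<path>` regular polygon, #ff8800→score S514 F2297: (197.931,168.989) → (220.800,172.108) → (223.919,149.239) → (201.050,146.120) → (197.931,168.989) (closed)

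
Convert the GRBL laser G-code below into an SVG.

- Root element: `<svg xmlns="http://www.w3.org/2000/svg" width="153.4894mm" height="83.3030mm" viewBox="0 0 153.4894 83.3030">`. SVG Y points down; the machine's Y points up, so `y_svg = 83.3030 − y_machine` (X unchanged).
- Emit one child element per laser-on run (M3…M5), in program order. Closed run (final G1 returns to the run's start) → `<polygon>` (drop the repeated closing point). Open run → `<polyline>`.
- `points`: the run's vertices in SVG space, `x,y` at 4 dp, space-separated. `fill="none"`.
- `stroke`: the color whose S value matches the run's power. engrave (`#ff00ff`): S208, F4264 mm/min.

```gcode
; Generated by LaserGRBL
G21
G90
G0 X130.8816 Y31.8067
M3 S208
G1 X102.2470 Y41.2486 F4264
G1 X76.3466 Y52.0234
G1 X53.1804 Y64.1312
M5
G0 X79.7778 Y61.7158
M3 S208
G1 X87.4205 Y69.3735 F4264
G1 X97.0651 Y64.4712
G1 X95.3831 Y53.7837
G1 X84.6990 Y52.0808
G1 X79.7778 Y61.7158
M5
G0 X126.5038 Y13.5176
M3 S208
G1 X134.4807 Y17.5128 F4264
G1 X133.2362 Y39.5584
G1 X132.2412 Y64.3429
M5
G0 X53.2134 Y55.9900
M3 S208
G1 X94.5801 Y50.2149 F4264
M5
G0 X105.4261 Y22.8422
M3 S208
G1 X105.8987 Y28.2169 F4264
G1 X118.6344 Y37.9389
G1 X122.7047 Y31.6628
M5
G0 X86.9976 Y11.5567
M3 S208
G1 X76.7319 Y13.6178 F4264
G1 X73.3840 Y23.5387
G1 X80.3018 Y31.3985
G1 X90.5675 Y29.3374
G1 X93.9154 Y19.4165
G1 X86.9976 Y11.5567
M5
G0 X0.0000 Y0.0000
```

y_svg = 83.3030 − y_m. Every run uses S208, so all elements get stroke `#ff00ff` (engrave).

[1] open run; points: 130.8816,51.4963 102.2470,42.0544 76.3466,31.2796 53.1804,19.1718

[2] closed run; points: 79.7778,21.5872 87.4205,13.9295 97.0651,18.8318 95.3831,29.5193 84.6990,31.2222

[3] open run; points: 126.5038,69.7854 134.4807,65.7902 133.2362,43.7446 132.2412,18.9601

[4] open run; points: 53.2134,27.3130 94.5801,33.0881

[5] open run; points: 105.4261,60.4608 105.8987,55.0861 118.6344,45.3641 122.7047,51.6402

[6] closed run; points: 86.9976,71.7463 76.7319,69.6852 73.3840,59.7643 80.3018,51.9045 90.5675,53.9656 93.9154,63.8865

<svg xmlns="http://www.w3.org/2000/svg" width="153.4894mm" height="83.3030mm" viewBox="0 0 153.4894 83.3030">
  <polyline points="130.8816,51.4963 102.2470,42.0544 76.3466,31.2796 53.1804,19.1718" fill="none" stroke="#ff00ff"/>
  <polygon points="79.7778,21.5872 87.4205,13.9295 97.0651,18.8318 95.3831,29.5193 84.6990,31.2222" fill="none" stroke="#ff00ff"/>
  <polyline points="126.5038,69.7854 134.4807,65.7902 133.2362,43.7446 132.2412,18.9601" fill="none" stroke="#ff00ff"/>
  <polyline points="53.2134,27.3130 94.5801,33.0881" fill="none" stroke="#ff00ff"/>
  <polyline points="105.4261,60.4608 105.8987,55.0861 118.6344,45.3641 122.7047,51.6402" fill="none" stroke="#ff00ff"/>
  <polygon points="86.9976,71.7463 76.7319,69.6852 73.3840,59.7643 80.3018,51.9045 90.5675,53.9656 93.9154,63.8865" fill="none" stroke="#ff00ff"/>
</svg>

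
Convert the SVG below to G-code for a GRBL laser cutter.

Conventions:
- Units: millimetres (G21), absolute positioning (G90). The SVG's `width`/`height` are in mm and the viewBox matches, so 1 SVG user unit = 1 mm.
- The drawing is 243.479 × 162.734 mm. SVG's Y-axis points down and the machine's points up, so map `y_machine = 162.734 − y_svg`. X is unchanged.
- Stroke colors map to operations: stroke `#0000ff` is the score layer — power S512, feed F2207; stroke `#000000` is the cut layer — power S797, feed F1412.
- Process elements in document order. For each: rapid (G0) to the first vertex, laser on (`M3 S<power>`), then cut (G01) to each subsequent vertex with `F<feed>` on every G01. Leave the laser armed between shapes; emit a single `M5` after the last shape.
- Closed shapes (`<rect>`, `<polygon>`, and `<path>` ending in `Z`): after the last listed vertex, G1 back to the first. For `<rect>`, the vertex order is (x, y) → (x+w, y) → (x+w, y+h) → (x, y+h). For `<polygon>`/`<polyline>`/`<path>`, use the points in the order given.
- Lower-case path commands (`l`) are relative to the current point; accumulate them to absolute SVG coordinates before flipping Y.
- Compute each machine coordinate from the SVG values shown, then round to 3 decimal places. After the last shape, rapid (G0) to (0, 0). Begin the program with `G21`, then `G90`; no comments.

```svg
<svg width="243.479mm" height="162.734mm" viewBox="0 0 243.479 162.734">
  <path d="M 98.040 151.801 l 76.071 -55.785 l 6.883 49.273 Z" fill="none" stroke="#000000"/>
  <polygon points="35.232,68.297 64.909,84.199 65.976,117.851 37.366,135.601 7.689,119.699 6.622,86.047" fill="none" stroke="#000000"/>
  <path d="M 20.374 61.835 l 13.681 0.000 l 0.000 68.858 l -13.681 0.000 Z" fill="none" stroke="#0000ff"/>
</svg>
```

viewBox `0 0 243.479 162.734` with mm width/height → 1 unit = 1 mm. Flip: y_m = 162.734 − y_svg.

**Shape 1** — `<path>` closed polygon, stroke `#000000` → cut (S797, F1412). Machine vertices: (98.040,10.933) → (174.111,66.718) → (180.994,17.445) → (98.040,10.933). Closed: final G1 returns to the first vertex.

**Shape 2** — `<polygon>` regular polygon, stroke `#000000` → cut (S797, F1412). Machine vertices: (35.232,94.437) → (64.909,78.535) → (65.976,44.883) → (37.366,27.133) → (7.689,43.035) → (6.622,76.687) → (35.232,94.437). Closed: final G1 returns to the first vertex.

**Shape 3** — `<path>` rectangle, stroke `#0000ff` → score (S512, F2207). Machine vertices: (20.374,100.899) → (34.055,100.899) → (34.055,32.041) → (20.374,32.041) → (20.374,100.899). Closed: final G1 returns to the first vertex.

G21
G90
G0 X98.040 Y10.933
M3 S797
G01 X174.111 Y66.718 F1412
G01 X180.994 Y17.445 F1412
G01 X98.040 Y10.933 F1412
G0 X35.232 Y94.437
M3 S797
G01 X64.909 Y78.535 F1412
G01 X65.976 Y44.883 F1412
G01 X37.366 Y27.133 F1412
G01 X7.689 Y43.035 F1412
G01 X6.622 Y76.687 F1412
G01 X35.232 Y94.437 F1412
G0 X20.374 Y100.899
M3 S512
G01 X34.055 Y100.899 F2207
G01 X34.055 Y32.041 F2207
G01 X20.374 Y32.041 F2207
G01 X20.374 Y100.899 F2207
M5
G0 X0.000 Y0.000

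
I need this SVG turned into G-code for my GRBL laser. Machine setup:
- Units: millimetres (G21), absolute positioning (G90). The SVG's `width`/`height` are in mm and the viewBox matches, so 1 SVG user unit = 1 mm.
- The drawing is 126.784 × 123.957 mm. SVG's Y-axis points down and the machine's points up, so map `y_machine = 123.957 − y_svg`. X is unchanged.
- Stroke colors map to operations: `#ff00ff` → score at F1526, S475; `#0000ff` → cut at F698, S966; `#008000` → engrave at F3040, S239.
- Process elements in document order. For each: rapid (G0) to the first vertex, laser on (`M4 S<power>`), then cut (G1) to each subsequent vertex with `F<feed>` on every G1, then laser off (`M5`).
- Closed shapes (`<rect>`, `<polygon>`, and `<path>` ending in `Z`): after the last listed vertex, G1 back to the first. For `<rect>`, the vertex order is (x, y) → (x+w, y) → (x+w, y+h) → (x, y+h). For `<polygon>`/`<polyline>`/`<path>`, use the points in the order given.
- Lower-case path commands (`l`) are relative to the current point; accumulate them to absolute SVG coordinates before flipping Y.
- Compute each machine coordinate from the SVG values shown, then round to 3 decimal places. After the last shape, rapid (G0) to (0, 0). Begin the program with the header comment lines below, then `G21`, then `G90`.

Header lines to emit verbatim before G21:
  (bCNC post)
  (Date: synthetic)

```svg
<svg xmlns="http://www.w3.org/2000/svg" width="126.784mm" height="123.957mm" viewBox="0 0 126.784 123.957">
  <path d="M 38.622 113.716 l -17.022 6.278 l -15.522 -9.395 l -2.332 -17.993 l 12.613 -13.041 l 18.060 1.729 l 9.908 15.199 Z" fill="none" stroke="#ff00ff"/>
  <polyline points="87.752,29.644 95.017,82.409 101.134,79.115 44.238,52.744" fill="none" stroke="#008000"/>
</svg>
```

(bCNC post)
(Date: synthetic)
G21
G90
G0 X38.622 Y10.241
M4 S475
G1 X21.600 Y3.963 F1526
G1 X6.078 Y13.358 F1526
G1 X3.746 Y31.351 F1526
G1 X16.359 Y44.392 F1526
G1 X34.419 Y42.663 F1526
G1 X44.327 Y27.464 F1526
G1 X38.622 Y10.241 F1526
M5
G0 X87.752 Y94.313
M4 S239
G1 X95.017 Y41.548 F3040
G1 X101.134 Y44.842 F3040
G1 X44.238 Y71.213 F3040
M5
G0 X0.000 Y0.000

1 u = 1 mm; y_m = 123.957 − y.

[1] `<path>` regular polygon, #ff00ff→score S475 F1526: (38.622,10.241) → (21.600,3.963) → (6.078,13.358) → (3.746,31.351) → (16.359,44.392) → (34.419,42.663) → (44.327,27.464) → (38.622,10.241) (closed)

[2] `<polyline>` open polyline, #008000→engrave S239 F3040: (87.752,94.313) → (95.017,41.548) → (101.134,44.842) → (44.238,71.213)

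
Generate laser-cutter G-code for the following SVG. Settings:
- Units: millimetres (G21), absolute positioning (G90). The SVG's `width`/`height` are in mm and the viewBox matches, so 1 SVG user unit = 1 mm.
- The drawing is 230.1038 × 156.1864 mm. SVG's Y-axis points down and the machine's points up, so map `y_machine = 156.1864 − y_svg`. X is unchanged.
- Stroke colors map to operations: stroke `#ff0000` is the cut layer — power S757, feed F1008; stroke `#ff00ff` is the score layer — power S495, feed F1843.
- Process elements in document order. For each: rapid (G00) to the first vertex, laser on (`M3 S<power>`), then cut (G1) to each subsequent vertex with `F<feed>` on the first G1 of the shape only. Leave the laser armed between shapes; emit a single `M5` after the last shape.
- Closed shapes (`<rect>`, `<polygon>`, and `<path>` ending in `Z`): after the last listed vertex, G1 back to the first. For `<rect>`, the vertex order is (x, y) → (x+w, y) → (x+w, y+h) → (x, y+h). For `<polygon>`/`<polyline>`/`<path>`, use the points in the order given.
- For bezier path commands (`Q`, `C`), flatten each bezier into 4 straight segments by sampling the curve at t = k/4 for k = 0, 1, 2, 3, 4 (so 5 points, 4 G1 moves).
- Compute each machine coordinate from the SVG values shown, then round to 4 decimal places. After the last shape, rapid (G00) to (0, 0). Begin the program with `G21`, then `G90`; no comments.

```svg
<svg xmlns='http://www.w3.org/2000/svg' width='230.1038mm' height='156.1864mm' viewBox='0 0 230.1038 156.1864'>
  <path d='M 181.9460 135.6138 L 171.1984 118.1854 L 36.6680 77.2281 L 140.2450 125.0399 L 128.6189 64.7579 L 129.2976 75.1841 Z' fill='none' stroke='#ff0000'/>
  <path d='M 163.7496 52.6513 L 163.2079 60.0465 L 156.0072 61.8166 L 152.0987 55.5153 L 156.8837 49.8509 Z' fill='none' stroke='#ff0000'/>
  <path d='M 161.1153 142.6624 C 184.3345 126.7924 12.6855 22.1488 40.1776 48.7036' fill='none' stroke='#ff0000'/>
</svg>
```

Since the viewBox matches the mm dimensions, user units are millimetres directly. The only transform is the Y-flip y_m = 156.1864 − y_svg.

Shape 1 is a closed polygon drawn with `<path>`. Its stroke #ff0000 means cut at S757, F1008. After flipping Y the toolpath is (181.9460,20.5726) → (171.1984,38.0010) → (36.6680,78.9583) → (140.2450,31.1465) → (128.6189,91.4285) → (129.2976,81.0023) → (181.9460,20.5726), returning to the start.

Shape 2 is a regular polygon drawn with `<path>`. Its stroke #ff0000 means cut at S757, F1008. After flipping Y the toolpath is (163.7496,103.5351) → (163.2079,96.1399) → (156.0072,94.3698) → (152.0987,100.6711) → (156.8837,106.3355) → (163.7496,103.5351), returning to the start.

Shape 3 is a cubic bezier drawn with `<path>`. Its stroke #ff0000 means cut at S757, F1008. After flipping Y the toolpath is (161.1153,13.5240) → (148.1483,38.6345) → (99.0441,76.4127) → (50.7411,106.2363) → (40.1776,107.4828).

G21
G90
G00 X181.9460 Y20.5726
M3 S757
G1 X171.1984 Y38.0010 F1008
G1 X36.6680 Y78.9583
G1 X140.2450 Y31.1465
G1 X128.6189 Y91.4285
G1 X129.2976 Y81.0023
G1 X181.9460 Y20.5726
G00 X163.7496 Y103.5351
M3 S757
G1 X163.2079 Y96.1399 F1008
G1 X156.0072 Y94.3698
G1 X152.0987 Y100.6711
G1 X156.8837 Y106.3355
G1 X163.7496 Y103.5351
G00 X161.1153 Y13.5240
M3 S757
G1 X148.1483 Y38.6345 F1008
G1 X99.0441 Y76.4127
G1 X50.7411 Y106.2363
G1 X40.1776 Y107.4828
M5
G00 X0.0000 Y0.0000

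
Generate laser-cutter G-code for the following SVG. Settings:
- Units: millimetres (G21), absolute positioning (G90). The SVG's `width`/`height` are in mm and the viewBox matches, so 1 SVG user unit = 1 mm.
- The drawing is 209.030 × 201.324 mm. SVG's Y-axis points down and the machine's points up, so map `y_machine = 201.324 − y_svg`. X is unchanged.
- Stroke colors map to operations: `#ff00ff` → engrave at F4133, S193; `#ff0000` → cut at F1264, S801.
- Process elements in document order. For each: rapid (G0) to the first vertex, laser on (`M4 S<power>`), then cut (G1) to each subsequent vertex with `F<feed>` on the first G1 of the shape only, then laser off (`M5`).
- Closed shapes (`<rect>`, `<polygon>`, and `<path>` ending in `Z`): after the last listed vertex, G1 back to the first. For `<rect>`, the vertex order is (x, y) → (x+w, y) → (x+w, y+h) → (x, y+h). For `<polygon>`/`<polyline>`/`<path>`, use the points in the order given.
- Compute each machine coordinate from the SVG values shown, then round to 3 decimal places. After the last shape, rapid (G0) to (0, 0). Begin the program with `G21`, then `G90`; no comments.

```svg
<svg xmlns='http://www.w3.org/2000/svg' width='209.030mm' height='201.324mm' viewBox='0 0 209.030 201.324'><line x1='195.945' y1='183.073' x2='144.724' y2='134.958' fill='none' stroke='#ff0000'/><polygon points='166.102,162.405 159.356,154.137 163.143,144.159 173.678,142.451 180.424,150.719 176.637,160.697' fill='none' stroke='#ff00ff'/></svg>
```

G21
G90
G0 X195.945 Y18.251
M4 S801
G1 X144.724 Y66.366 F1264
M5
G0 X166.102 Y38.919
M4 S193
G1 X159.356 Y47.187 F4133
G1 X163.143 Y57.165
G1 X173.678 Y58.873
G1 X180.424 Y50.605
G1 X176.637 Y40.627
G1 X166.102 Y38.919
M5
G0 X0.000 Y0.000

Since the viewBox matches the mm dimensions, user units are millimetres directly. The only transform is the Y-flip y_m = 201.324 − y_svg.

Shape 1 is a line segment drawn with `<line>`. Its stroke #ff0000 means cut at S801, F1264. After flipping Y the toolpath is (195.945,18.251) → (144.724,66.366).

Shape 2 is a regular polygon drawn with `<polygon>`. Its stroke #ff00ff means engrave at S193, F4133. After flipping Y the toolpath is (166.102,38.919) → (159.356,47.187) → (163.143,57.165) → (173.678,58.873) → (180.424,50.605) → (176.637,40.627) → (166.102,38.919), returning to the start.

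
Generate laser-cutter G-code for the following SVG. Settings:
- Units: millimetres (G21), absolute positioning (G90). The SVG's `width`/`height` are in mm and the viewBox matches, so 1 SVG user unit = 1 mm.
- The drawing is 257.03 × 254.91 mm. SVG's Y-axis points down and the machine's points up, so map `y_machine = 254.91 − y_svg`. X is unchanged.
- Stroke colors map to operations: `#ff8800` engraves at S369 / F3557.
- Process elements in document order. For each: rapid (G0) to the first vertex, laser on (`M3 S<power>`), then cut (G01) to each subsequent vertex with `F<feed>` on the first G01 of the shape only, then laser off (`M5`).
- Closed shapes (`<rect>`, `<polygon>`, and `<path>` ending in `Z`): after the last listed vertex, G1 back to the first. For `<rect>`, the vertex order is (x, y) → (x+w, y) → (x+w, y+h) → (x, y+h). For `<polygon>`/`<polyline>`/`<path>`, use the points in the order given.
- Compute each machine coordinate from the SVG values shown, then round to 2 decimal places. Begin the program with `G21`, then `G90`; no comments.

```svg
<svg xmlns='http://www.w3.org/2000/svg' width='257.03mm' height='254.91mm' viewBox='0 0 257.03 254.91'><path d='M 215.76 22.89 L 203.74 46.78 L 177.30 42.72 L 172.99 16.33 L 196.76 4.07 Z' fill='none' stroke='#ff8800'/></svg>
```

G21
G90
G0 X215.76 Y232.02
M3 S369
G01 X203.74 Y208.13 F3557
G01 X177.30 Y212.19
G01 X172.99 Y238.58
G01 X196.76 Y250.84
G01 X215.76 Y232.02
M5

viewBox `0 0 257.03 254.91` with mm width/height → 1 unit = 1 mm. Flip: y_m = 254.91 − y_svg.

**Shape 1** — `<path>` regular polygon, stroke `#ff8800` → engrave (S369, F3557). Machine vertices: (215.76,232.02) → (203.74,208.13) → (177.30,212.19) → (172.99,238.58) → (196.76,250.84) → (215.76,232.02). Closed: final G1 returns to the first vertex.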